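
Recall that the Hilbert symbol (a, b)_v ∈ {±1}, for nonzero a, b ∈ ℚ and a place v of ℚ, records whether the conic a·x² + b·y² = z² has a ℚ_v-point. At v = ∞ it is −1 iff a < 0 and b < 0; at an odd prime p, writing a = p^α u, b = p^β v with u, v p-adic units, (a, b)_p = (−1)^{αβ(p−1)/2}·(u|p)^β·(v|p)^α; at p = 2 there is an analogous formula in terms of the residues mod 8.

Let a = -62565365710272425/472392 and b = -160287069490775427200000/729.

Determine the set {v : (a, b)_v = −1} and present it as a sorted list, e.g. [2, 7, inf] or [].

Mod squares: a ≡ -34, b ≡ -376805. Check v ∈ {∞, 2, 3, 5, 7, 11, 13, 17, 23, 31}.
v=13: a=13^2·(≡2), b=13^3·(≡11) mod 13; (2|13)=-1, (11|13)=-1; (−1)^{2·3·6}·(-1)^3·(-1)^2 = -1.
v=23: a=23^2·(≡16), b=23^0·(≡3) mod 23; (16|23)=+1, (3|23)=+1; (−1)^{2·0·11}·(+1)^0·(+1)^2 = +1.
v=∞: -34 < 0 and -376805 < 0  ⇒  (a,b)_∞ = -1.
v=17: a=17^3·(≡8), b=17^5·(≡7) mod 17; (8|17)=+1, (7|17)=-1; (−1)^{3·5·8}·(+1)^5·(-1)^3 = -1.
v=3: a=3^-10·(≡2), b=3^-6·(≡1) mod 3; (2|3)=-1, (1|3)=+1; (−1)^{-10·-6·1}·(-1)^-6·(+1)^-10 = +1.
v=31: a=31^2·(≡14), b=31^3·(≡28) mod 31; (14|31)=+1, (28|31)=+1; (−1)^{2·3·15}·(+1)^3·(+1)^2 = +1.
v=11: a=11^2·(≡10), b=11^1·(≡7) mod 11; (10|11)=-1, (7|11)=-1; (−1)^{2·1·5}·(-1)^1·(-1)^2 = -1.
v=2: v_2(a)=-3, v_2(b)=10; units ≡ 7, 3 (mod 8); ε·ε+αω+βω = 1·1+-3·1+10·0 ≡ 0  ⇒  (a,b)_2 = +1.
v=7: a=7^2·(≡2), b=7^2·(≡6) mod 7; (2|7)=+1, (6|7)=-1; (−1)^{2·2·3}·(+1)^2·(-1)^2 = +1.
v=5: a=5^2·(≡4), b=5^5·(≡4) mod 5; (4|5)=+1, (4|5)=+1; (−1)^{2·5·2}·(+1)^5·(+1)^2 = +1.
Ram(-34, -376805) = {11, 13, 17, ∞}; no ℚ_11-point on the conic.

[11, 13, 17, inf]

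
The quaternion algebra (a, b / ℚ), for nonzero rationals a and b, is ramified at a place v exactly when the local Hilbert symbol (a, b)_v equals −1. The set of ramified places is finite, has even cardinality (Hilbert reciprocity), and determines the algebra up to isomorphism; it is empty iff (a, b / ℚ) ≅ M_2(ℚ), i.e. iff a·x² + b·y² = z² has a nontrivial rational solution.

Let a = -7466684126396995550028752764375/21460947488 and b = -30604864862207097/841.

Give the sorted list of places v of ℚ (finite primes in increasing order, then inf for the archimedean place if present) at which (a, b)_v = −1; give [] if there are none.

[11, 31, 37, inf]

Mod squares: a ≡ -33374, b ≡ -8897. Check v ∈ {∞, 2, 3, 5, 7, 11, 17, 19, 29, 31, 37, 41, 47, 53}.
v=29: a=29^-2·(≡22), b=29^-2·(≡9) mod 29; (22|29)=+1, (9|29)=+1; (−1)^{-2·-2·14}·(+1)^-2·(+1)^-2 = +1.
v=3: a=3^0·(≡1), b=3^2·(≡1) mod 3; (1|3)=+1, (1|3)=+1; (−1)^{0·2·1}·(+1)^2·(+1)^0 = +1.
v=47: a=47^-2·(≡30), b=47^0·(≡19) mod 47; (30|47)=-1, (19|47)=-1; (−1)^{-2·0·23}·(-1)^0·(-1)^-2 = +1.
v=31: a=31^4·(≡17), b=31^3·(≡29) mod 31; (17|31)=-1, (29|31)=-1; (−1)^{4·3·15}·(-1)^3·(-1)^4 = -1.
v=11: a=11^3·(≡6), b=11^2·(≡7) mod 11; (6|11)=-1, (7|11)=-1; (−1)^{3·2·5}·(-1)^2·(-1)^3 = -1.
v=2: v_2(a)=-5, v_2(b)=0; units ≡ 1, 7 (mod 8); ε·ε+αω+βω = 0·1+-5·0+0·0 ≡ 0  ⇒  (a,b)_2 = +1.
v=17: a=17^2·(≡10), b=17^0·(≡12) mod 17; (10|17)=-1, (12|17)=-1; (−1)^{2·0·8}·(-1)^0·(-1)^2 = +1.
v=53: a=53^2·(≡44), b=53^0·(≡29) mod 53; (44|53)=+1, (29|53)=+1; (−1)^{2·0·26}·(+1)^0·(+1)^2 = +1.
v=19: a=19^-2·(≡17), b=19^0·(≡13) mod 19; (17|19)=+1, (13|19)=-1; (−1)^{-2·0·9}·(+1)^0·(-1)^-2 = +1.
v=5: a=5^4·(≡4), b=5^0·(≡3) mod 5; (4|5)=+1, (3|5)=-1; (−1)^{4·0·2}·(+1)^0·(-1)^4 = +1.
v=41: a=41^1·(≡17), b=41^1·(≡14) mod 41; (17|41)=-1, (14|41)=-1; (−1)^{1·1·20}·(-1)^1·(-1)^1 = +1.
v=37: a=37^3·(≡6), b=37^2·(≡20) mod 37; (6|37)=-1, (20|37)=-1; (−1)^{3·2·18}·(-1)^2·(-1)^3 = -1.
v=∞: -33374 < 0 and -8897 < 0  ⇒  (a,b)_∞ = -1.
v=7: a=7^8·(≡4), b=7^5·(≡5) mod 7; (4|7)=+1, (5|7)=-1; (−1)^{8·5·3}·(+1)^5·(-1)^8 = +1.
Ram(-33374, -8897) = {11, 31, 37, ∞}; no ℚ_11-point on the conic.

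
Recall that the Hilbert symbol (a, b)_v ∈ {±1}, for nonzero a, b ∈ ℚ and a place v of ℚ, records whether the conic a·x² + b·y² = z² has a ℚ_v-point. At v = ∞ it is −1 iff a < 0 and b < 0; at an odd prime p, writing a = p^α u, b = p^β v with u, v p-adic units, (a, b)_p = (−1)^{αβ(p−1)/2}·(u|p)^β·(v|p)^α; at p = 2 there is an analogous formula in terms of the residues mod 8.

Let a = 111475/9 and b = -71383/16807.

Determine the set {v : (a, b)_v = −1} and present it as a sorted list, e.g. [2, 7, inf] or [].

(a, b) ≡ (91, -1729) mod (ℚ^×)²; places V = {2, 3, 5, 7, 13, 17, 19, ∞}.
(a,b)_17: α=0, u≡12; β=2, v≡10 (mod 17); (12|17)=-1, (10|17)=-1; sign (−1)^0·-1^2·-1^0 = +1.
(a,b)_∞: sgn(91)=+, sgn(-1729)=−, so +1.
(a,b)_7: α=3, u≡5; β=-5, v≡3 (mod 7); (5|7)=-1, (3|7)=-1; sign (−1)^1·-1^-5·-1^3 = -1.
(a,b)_13: α=1, u≡11; β=1, v≡9 (mod 13); (11|13)=-1, (9|13)=+1; sign (−1)^0·-1^1·+1^1 = -1.
(a,b)_19: α=0, u≡15; β=1, v≡16 (mod 19); (15|19)=-1, (16|19)=+1; sign (−1)^0·-1^1·+1^0 = -1.
(a,b)_2: α=0, β=0; u≡3, v≡7 (mod 8); ε(u)ε(v)=1·1, αω(v)=0·0, βω(u)=0·1; sum ≡ 1  ⇒  -1.
(a,b)_5: α=2, u≡1; β=0, v≡1 (mod 5); (1|5)=+1, (1|5)=+1; sign (−1)^0·+1^0·+1^2 = +1.
(a,b)_3: α=-2, u≡1; β=0, v≡2 (mod 3); (1|3)=+1, (2|3)=-1; sign (−1)^0·+1^0·-1^-2 = +1.
|Ram(91, -1729)| = 4, even; anisotropic at {2, 7, 13, 19}.

[2, 7, 13, 19]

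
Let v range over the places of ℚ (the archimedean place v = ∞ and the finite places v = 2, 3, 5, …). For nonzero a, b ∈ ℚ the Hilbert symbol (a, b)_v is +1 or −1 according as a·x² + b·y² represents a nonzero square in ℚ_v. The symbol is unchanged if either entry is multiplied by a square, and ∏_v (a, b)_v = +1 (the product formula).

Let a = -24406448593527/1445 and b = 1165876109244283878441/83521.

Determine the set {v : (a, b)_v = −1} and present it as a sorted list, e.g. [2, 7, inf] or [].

[11, 37]

(a, b) ≡ (-2035, 161) mod (ℚ^×)²; places V = {2, 3, 5, 7, 11, 13, 17, 23, 37, ∞}.
(a,b)_13: α=4, u≡6; β=4, v≡8 (mod 13); (6|13)=-1, (8|13)=-1; sign (−1)^0·-1^4·-1^4 = +1.
(a,b)_17: α=-2, u≡10; β=-4, v≡16 (mod 17); (10|17)=-1, (16|17)=+1; sign (−1)^0·-1^-4·+1^-2 = +1.
(a,b)_11: α=1, u≡10; β=2, v≡8 (mod 11); (10|11)=-1, (8|11)=-1; sign (−1)^0·-1^2·-1^1 = -1.
(a,b)_7: α=2, u≡4; β=3, v≡1 (mod 7); (4|7)=+1, (1|7)=+1; sign (−1)^0·+1^3·+1^2 = +1.
(a,b)_∞: sgn(-2035)=−, sgn(161)=+, so +1.
(a,b)_5: α=-1, u≡2; β=0, v≡1 (mod 5); (2|5)=-1, (1|5)=+1; sign (−1)^0·-1^0·+1^-1 = +1.
(a,b)_23: α=2, u≡16; β=3, v≡7 (mod 23); (16|23)=+1, (7|23)=-1; sign (−1)^0·+1^3·-1^2 = +1.
(a,b)_3: α=4, u≡2; β=10, v≡2 (mod 3); (2|3)=-1, (2|3)=-1; sign (−1)^0·-1^10·-1^4 = +1.
(a,b)_37: α=1, u≡2; β=2, v≡31 (mod 37); (2|37)=-1, (31|37)=-1; sign (−1)^0·-1^2·-1^1 = -1.
(a,b)_2: α=0, β=0; u≡5, v≡1 (mod 8); ε(u)ε(v)=0·0, αω(v)=0·0, βω(u)=0·1; sum ≡ 0  ⇒  +1.
Ram(-2035, 161) = {11, 37}; no ℚ_11-point on the conic.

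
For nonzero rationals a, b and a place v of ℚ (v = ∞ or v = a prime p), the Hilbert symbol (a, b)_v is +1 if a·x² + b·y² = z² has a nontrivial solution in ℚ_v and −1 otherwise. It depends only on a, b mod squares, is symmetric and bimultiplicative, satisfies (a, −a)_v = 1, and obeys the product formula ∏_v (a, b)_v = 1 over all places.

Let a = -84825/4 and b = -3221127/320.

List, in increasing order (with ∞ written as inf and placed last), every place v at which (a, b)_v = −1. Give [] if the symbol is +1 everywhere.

Mod squares: a ≡ -377, b ≡ -198835. Check v ∈ {∞, 2, 3, 5, 7, 13, 19, 23, 29}.
v=13: a=13^1·(≡10), b=13^1·(≡5) mod 13; (10|13)=+1, (5|13)=-1; (−1)^{1·1·6}·(+1)^1·(-1)^1 = -1.
v=23: a=23^0·(≡17), b=23^1·(≡1) mod 23; (17|23)=-1, (1|23)=+1; (−1)^{0·1·11}·(-1)^1·(+1)^0 = -1.
v=19: a=19^0·(≡12), b=19^1·(≡5) mod 19; (12|19)=-1, (5|19)=+1; (−1)^{0·1·9}·(-1)^1·(+1)^0 = -1.
v=3: a=3^2·(≡1), b=3^4·(≡2) mod 3; (1|3)=+1, (2|3)=-1; (−1)^{2·4·1}·(+1)^4·(-1)^2 = +1.
v=2: v_2(a)=-2, v_2(b)=-6; units ≡ 7, 5 (mod 8); ε·ε+αω+βω = 1·0+-2·1+-6·0 ≡ 0  ⇒  (a,b)_2 = +1.
v=∞: -377 < 0 and -198835 < 0  ⇒  (a,b)_∞ = -1.
v=5: a=5^2·(≡3), b=5^-1·(≡2) mod 5; (3|5)=-1, (2|5)=-1; (−1)^{2·-1·2}·(-1)^-1·(-1)^2 = -1.
v=29: a=29^1·(≡1), b=29^0·(≡19) mod 29; (1|29)=+1, (19|29)=-1; (−1)^{1·0·14}·(+1)^0·(-1)^1 = -1.
v=7: a=7^0·(≡2), b=7^1·(≡1) mod 7; (2|7)=+1, (1|7)=+1; (−1)^{0·1·3}·(+1)^1·(+1)^0 = +1.
|Ram(-377, -198835)| = 6, even; anisotropic at {5, 13, 19, 23, 29, ∞}.

[5, 13, 19, 23, 29, inf]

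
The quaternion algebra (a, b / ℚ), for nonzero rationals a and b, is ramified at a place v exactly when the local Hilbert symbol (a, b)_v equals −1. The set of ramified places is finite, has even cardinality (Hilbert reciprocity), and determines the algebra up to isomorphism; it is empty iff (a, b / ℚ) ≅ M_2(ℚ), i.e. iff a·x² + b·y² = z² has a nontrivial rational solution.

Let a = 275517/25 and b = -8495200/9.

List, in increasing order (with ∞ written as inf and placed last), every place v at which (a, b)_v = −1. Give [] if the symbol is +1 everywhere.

[2, 23, 37, 41]

Mod squares: a ≡ 253, b ≡ -21238. Check v ∈ {∞, 2, 3, 5, 7, 11, 23, 37, 41}.
v=37: a=37^0·(≡8), b=37^1·(≡23) mod 37; (8|37)=-1, (23|37)=-1; (−1)^{0·1·18}·(-1)^1·(-1)^0 = -1.
v=23: a=23^1·(≡21), b=23^0·(≡14) mod 23; (21|23)=-1, (14|23)=-1; (−1)^{1·0·11}·(-1)^0·(-1)^1 = -1.
v=5: a=5^-2·(≡2), b=5^2·(≡3) mod 5; (2|5)=-1, (3|5)=-1; (−1)^{-2·2·2}·(-1)^2·(-1)^-2 = +1.
v=3: a=3^2·(≡1), b=3^-2·(≡2) mod 3; (1|3)=+1, (2|3)=-1; (−1)^{2·-2·1}·(+1)^-2·(-1)^2 = +1.
v=∞: 253 > 0 and -21238 < 0  ⇒  (a,b)_∞ = +1.
v=7: a=7^0·(≡1), b=7^1·(≡2) mod 7; (1|7)=+1, (2|7)=+1; (−1)^{0·1·3}·(+1)^1·(+1)^0 = +1.
v=2: v_2(a)=0, v_2(b)=5; units ≡ 5, 5 (mod 8); ε·ε+αω+βω = 0·0+0·1+5·1 ≡ 1  ⇒  (a,b)_2 = -1.
v=41: a=41^0·(≡13), b=41^1·(≡38) mod 41; (13|41)=-1, (38|41)=-1; (−1)^{0·1·20}·(-1)^1·(-1)^0 = -1.
v=11: a=11^3·(≡3), b=11^0·(≡5) mod 11; (3|11)=+1, (5|11)=+1; (−1)^{3·0·5}·(+1)^0·(+1)^3 = +1.
|Ram(253, -21238)| = 4, even; anisotropic at {2, 23, 37, 41}.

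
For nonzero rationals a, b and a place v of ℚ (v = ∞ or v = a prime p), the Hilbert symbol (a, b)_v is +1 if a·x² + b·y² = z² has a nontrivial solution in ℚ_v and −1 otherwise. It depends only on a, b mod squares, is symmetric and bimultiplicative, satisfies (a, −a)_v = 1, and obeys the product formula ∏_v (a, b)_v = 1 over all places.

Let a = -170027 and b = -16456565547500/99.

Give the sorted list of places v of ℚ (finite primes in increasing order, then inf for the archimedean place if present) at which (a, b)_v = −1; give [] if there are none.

[17, 29, 47, inf]

(a, b) ≡ (-170027, -254881) mod (ℚ^×)²; places V = {2, 3, 5, 11, 13, 17, 29, 41, 47, ∞}.
(a,b)_3: α=0, u≡1; β=-2, v≡2 (mod 3); (1|3)=+1, (2|3)=-1; sign (−1)^0·+1^-2·-1^0 = +1.
(a,b)_∞: sgn(-170027)=−, sgn(-254881)=−, so -1.
(a,b)_17: α=0, u≡7; β=1, v≡2 (mod 17); (7|17)=-1, (2|17)=+1; sign (−1)^0·-1^1·+1^0 = -1.
(a,b)_11: α=1, u≡9; β=-1, v≡6 (mod 11); (9|11)=+1, (6|11)=-1; sign (−1)^1·+1^-1·-1^1 = +1.
(a,b)_47: α=0, u≡19; β=1, v≡33 (mod 47); (19|47)=-1, (33|47)=-1; sign (−1)^0·-1^1·-1^0 = -1.
(a,b)_41: α=1, u≡35; β=2, v≡9 (mod 41); (35|41)=-1, (9|41)=+1; sign (−1)^0·-1^2·+1^1 = +1.
(a,b)_2: α=0, β=2; u≡5, v≡7 (mod 8); ε(u)ε(v)=0·1, αω(v)=0·0, βω(u)=2·1; sum ≡ 0  ⇒  +1.
(a,b)_13: α=1, u≡12; β=2, v≡3 (mod 13); (12|13)=+1, (3|13)=+1; sign (−1)^0·+1^2·+1^1 = +1.
(a,b)_29: α=1, u≡24; β=1, v≡18 (mod 29); (24|29)=+1, (18|29)=-1; sign (−1)^0·+1^1·-1^1 = -1.
(a,b)_5: α=0, u≡3; β=4, v≡1 (mod 5); (3|5)=-1, (1|5)=+1; sign (−1)^0·-1^4·+1^0 = +1.
|Ram(-170027, -254881)| = 4, even; anisotropic at {17, 29, 47, ∞}.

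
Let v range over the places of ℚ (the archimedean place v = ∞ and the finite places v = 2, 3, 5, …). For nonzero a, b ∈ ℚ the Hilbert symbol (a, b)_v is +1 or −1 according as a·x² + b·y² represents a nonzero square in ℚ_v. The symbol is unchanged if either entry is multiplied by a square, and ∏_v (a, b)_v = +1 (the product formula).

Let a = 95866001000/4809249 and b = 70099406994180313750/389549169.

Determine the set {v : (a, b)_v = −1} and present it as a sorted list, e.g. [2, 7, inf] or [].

[5, 37]

Mod squares: a ≡ 161690, b ≡ 598. Check v ∈ {∞, 2, 3, 5, 7, 11, 13, 17, 19, 23, 37, 43}.
v=19: a=19^1·(≡4), b=19^2·(≡7) mod 19; (4|19)=+1, (7|19)=+1; (−1)^{1·2·9}·(+1)^2·(+1)^1 = +1.
v=5: a=5^3·(≡2), b=5^4·(≡3) mod 5; (2|5)=-1, (3|5)=-1; (−1)^{3·4·2}·(-1)^4·(-1)^3 = -1.
v=11: a=11^2·(≡1), b=11^4·(≡9) mod 11; (1|11)=+1, (9|11)=+1; (−1)^{2·4·5}·(+1)^4·(+1)^2 = +1.
v=∞: 161690 > 0 and 598 > 0  ⇒  (a,b)_∞ = +1.
v=13: a=13^0·(≡1), b=13^1·(≡2) mod 13; (1|13)=+1, (2|13)=-1; (−1)^{0·1·6}·(+1)^1·(-1)^0 = +1.
v=43: a=43^-2·(≡24), b=43^-2·(≡33) mod 43; (24|43)=+1, (33|43)=-1; (−1)^{-2·-2·21}·(+1)^-2·(-1)^-2 = +1.
v=37: a=37^1·(≡36), b=37^2·(≡19) mod 37; (36|37)=+1, (19|37)=-1; (−1)^{1·2·18}·(+1)^2·(-1)^1 = -1.
v=2: v_2(a)=3, v_2(b)=1; units ≡ 5, 3 (mod 8); ε·ε+αω+βω = 0·1+3·1+1·1 ≡ 0  ⇒  (a,b)_2 = +1.
v=3: a=3^-2·(≡2), b=3^-6·(≡1) mod 3; (2|3)=-1, (1|3)=+1; (−1)^{-2·-6·1}·(-1)^-6·(+1)^-2 = +1.
v=17: a=17^-2·(≡5), b=17^-2·(≡14) mod 17; (5|17)=-1, (14|17)=-1; (−1)^{-2·-2·8}·(-1)^-2·(-1)^-2 = +1.
v=7: a=7^2·(≡4), b=7^2·(≡5) mod 7; (4|7)=+1, (5|7)=-1; (−1)^{2·2·3}·(+1)^2·(-1)^2 = +1.
v=23: a=23^1·(≡5), b=23^3·(≡2) mod 23; (5|23)=-1, (2|23)=+1; (−1)^{1·3·11}·(-1)^3·(+1)^1 = +1.
Ram(161690, 598) = {5, 37}; no ℚ_5-point on the conic.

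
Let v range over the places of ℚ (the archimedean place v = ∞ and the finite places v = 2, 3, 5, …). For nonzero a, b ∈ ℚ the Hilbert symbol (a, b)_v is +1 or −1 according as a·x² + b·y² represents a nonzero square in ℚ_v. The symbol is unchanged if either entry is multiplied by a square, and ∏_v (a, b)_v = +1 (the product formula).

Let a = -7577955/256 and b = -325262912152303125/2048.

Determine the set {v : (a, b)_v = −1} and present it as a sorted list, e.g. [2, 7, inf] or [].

(a, b) ≡ (-1155, -2730) mod (ℚ^×)²; places V = {2, 3, 5, 7, 11, 13, ∞}.
(a,b)_13: α=0, u≡2; β=1, v≡5 (mod 13); (2|13)=-1, (5|13)=-1; sign (−1)^0·-1^1·-1^0 = -1.
(a,b)_7: α=1, u≡5; β=3, v≡2 (mod 7); (5|7)=-1, (2|7)=+1; sign (−1)^1·-1^3·+1^1 = +1.
(a,b)_3: α=9, u≡2; β=13, v≡2 (mod 3); (2|3)=-1, (2|3)=-1; sign (−1)^1·-1^13·-1^9 = -1.
(a,b)_5: α=1, u≡4; β=5, v≡1 (mod 5); (4|5)=+1, (1|5)=+1; sign (−1)^0·+1^5·+1^1 = +1.
(a,b)_2: α=-8, β=-11; u≡5, v≡3 (mod 8); ε(u)ε(v)=0·1, αω(v)=-8·1, βω(u)=-11·1; sum ≡ 1  ⇒  -1.
(a,b)_11: α=1, u≡1; β=4, v≡1 (mod 11); (1|11)=+1, (1|11)=+1; sign (−1)^0·+1^4·+1^1 = +1.
(a,b)_∞: sgn(-1155)=−, sgn(-2730)=−, so -1.
(-1155, -2730 / ℚ) ramifies at {2, 3, 13, ∞}: a division algebra.

[2, 3, 13, inf]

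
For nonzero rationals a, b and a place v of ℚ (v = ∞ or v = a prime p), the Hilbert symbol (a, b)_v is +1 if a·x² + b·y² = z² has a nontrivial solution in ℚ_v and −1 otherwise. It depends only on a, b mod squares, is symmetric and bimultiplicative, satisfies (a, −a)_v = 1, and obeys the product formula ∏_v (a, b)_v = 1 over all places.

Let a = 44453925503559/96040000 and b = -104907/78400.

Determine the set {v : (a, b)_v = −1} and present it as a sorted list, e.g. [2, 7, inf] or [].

Mod squares: a ≡ 835791, b ≡ -3. Check v ∈ {∞, 2, 3, 5, 7, 11, 13, 17, 19, 31, 43}.
v=19: a=19^1·(≡7), b=19^0·(≡5) mod 19; (7|19)=+1, (5|19)=+1; (−1)^{1·0·9}·(+1)^0·(+1)^1 = +1.
v=17: a=17^2·(≡5), b=17^2·(≡10) mod 17; (5|17)=-1, (10|17)=-1; (−1)^{2·2·8}·(-1)^2·(-1)^2 = +1.
v=11: a=11^3·(≡3), b=11^2·(≡8) mod 11; (3|11)=+1, (8|11)=-1; (−1)^{3·2·5}·(+1)^2·(-1)^3 = -1.
v=31: a=31^1·(≡26), b=31^0·(≡28) mod 31; (26|31)=-1, (28|31)=+1; (−1)^{1·0·15}·(-1)^0·(+1)^1 = +1.
v=2: v_2(a)=-6, v_2(b)=-6; units ≡ 7, 5 (mod 8); ε·ε+αω+βω = 1·0+-6·1+-6·0 ≡ 0  ⇒  (a,b)_2 = +1.
v=5: a=5^-4·(≡1), b=5^-2·(≡3) mod 5; (1|5)=+1, (3|5)=-1; (−1)^{-4·-2·2}·(+1)^-2·(-1)^-4 = +1.
v=43: a=43^1·(≡10), b=43^0·(≡9) mod 43; (10|43)=+1, (9|43)=+1; (−1)^{1·0·21}·(+1)^0·(+1)^1 = +1.
v=∞: 835791 > 0 and -3 < 0  ⇒  (a,b)_∞ = +1.
v=3: a=3^3·(≡2), b=3^1·(≡2) mod 3; (2|3)=-1, (2|3)=-1; (−1)^{3·1·1}·(-1)^1·(-1)^3 = -1.
v=13: a=13^2·(≡8), b=13^0·(≡12) mod 13; (8|13)=-1, (12|13)=+1; (−1)^{2·0·6}·(-1)^0·(+1)^2 = +1.
v=7: a=7^-4·(≡6), b=7^-2·(≡4) mod 7; (6|7)=-1, (4|7)=+1; (−1)^{-4·-2·3}·(-1)^-2·(+1)^-4 = +1.
(835791, -3 / ℚ) ramifies at {3, 11}: a division algebra.

[3, 11]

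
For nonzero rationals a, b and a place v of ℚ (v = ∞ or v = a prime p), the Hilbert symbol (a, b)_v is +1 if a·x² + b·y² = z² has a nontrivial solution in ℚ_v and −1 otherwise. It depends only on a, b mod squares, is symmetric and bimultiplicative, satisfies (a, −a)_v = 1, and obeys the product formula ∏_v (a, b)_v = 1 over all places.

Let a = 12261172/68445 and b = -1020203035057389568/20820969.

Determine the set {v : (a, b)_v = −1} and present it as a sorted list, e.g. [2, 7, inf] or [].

Mod squares: a ≡ 2585, b ≡ -9823. Check v ∈ {∞, 2, 3, 5, 7, 11, 13, 19, 47}.
v=19: a=19^0·(≡5), b=19^1·(≡13) mod 19; (5|19)=+1, (13|19)=-1; (−1)^{0·1·9}·(+1)^1·(-1)^0 = +1.
v=47: a=47^1·(≡2), b=47^3·(≡41) mod 47; (2|47)=+1, (41|47)=-1; (−1)^{1·3·23}·(+1)^3·(-1)^1 = +1.
v=11: a=11^3·(≡9), b=11^5·(≡1) mod 11; (9|11)=+1, (1|11)=+1; (−1)^{3·5·5}·(+1)^5·(+1)^3 = -1.
v=7: a=7^2·(≡1), b=7^2·(≡6) mod 7; (1|7)=+1, (6|7)=-1; (−1)^{2·2·3}·(+1)^2·(-1)^2 = +1.
v=3: a=3^-4·(≡2), b=3^-6·(≡2) mod 3; (2|3)=-1, (2|3)=-1; (−1)^{-4·-6·1}·(-1)^-6·(-1)^-4 = +1.
v=∞: 2585 > 0 and -9823 < 0  ⇒  (a,b)_∞ = +1.
v=2: v_2(a)=2, v_2(b)=16; units ≡ 1, 1 (mod 8); ε·ε+αω+βω = 0·0+2·0+16·0 ≡ 0  ⇒  (a,b)_2 = +1.
v=13: a=13^-2·(≡7), b=13^-4·(≡5) mod 13; (7|13)=-1, (5|13)=-1; (−1)^{-2·-4·6}·(-1)^-4·(-1)^-2 = +1.
v=5: a=5^-1·(≡3), b=5^0·(≡3) mod 5; (3|5)=-1, (3|5)=-1; (−1)^{-1·0·2}·(-1)^0·(-1)^-1 = -1.
(2585, -9823 / ℚ) ramifies at {5, 11}: a division algebra.

[5, 11]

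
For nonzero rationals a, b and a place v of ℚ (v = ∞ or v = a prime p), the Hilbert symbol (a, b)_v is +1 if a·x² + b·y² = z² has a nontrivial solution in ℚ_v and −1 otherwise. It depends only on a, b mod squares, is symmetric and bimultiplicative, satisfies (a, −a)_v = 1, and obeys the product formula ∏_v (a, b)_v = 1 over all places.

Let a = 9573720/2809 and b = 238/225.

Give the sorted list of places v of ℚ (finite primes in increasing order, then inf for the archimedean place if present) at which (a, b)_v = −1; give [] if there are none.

[5, 17]

Mod squares: a ≡ 6630, b ≡ 238. Check v ∈ {∞, 2, 3, 5, 7, 13, 17, 19, 53}.
v=7: a=7^0·(≡1), b=7^1·(≡6) mod 7; (1|7)=+1, (6|7)=-1; (−1)^{0·1·3}·(+1)^1·(-1)^0 = +1.
v=3: a=3^1·(≡2), b=3^-2·(≡1) mod 3; (2|3)=-1, (1|3)=+1; (−1)^{1·-2·1}·(-1)^-2·(+1)^1 = +1.
v=∞: 6630 > 0 and 238 > 0  ⇒  (a,b)_∞ = +1.
v=13: a=13^1·(≡3), b=13^0·(≡1) mod 13; (3|13)=+1, (1|13)=+1; (−1)^{1·0·6}·(+1)^0·(+1)^1 = +1.
v=2: v_2(a)=3, v_2(b)=1; units ≡ 3, 7 (mod 8); ε·ε+αω+βω = 1·1+3·0+1·1 ≡ 0  ⇒  (a,b)_2 = +1.
v=17: a=17^1·(≡13), b=17^1·(≡12) mod 17; (13|17)=+1, (12|17)=-1; (−1)^{1·1·8}·(+1)^1·(-1)^1 = -1.
v=19: a=19^2·(≡14), b=19^0·(≡3) mod 19; (14|19)=-1, (3|19)=-1; (−1)^{2·0·9}·(-1)^0·(-1)^2 = +1.
v=53: a=53^-2·(≡12), b=53^0·(≡2) mod 53; (12|53)=-1, (2|53)=-1; (−1)^{-2·0·26}·(-1)^0·(-1)^-2 = +1.
v=5: a=5^1·(≡1), b=5^-2·(≡2) mod 5; (1|5)=+1, (2|5)=-1; (−1)^{1·-2·2}·(+1)^-2·(-1)^1 = -1.
(6630, 238 / ℚ) ramifies at {5, 17}: a division algebra.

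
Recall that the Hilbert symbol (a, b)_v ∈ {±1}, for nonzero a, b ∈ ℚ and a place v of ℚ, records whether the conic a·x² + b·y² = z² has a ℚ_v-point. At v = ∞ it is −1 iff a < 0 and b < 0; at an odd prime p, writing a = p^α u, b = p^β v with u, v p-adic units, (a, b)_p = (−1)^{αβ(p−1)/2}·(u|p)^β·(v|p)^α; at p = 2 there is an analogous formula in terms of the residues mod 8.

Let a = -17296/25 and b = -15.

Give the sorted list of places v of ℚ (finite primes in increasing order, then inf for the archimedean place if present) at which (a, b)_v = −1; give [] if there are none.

[3, inf]

(a, b) ≡ (-1081, -15) mod (ℚ^×)²; places V = {2, 3, 5, 23, 47, ∞}.
(a,b)_3: α=0, u≡2; β=1, v≡1 (mod 3); (2|3)=-1, (1|3)=+1; sign (−1)^0·-1^1·+1^0 = -1.
(a,b)_5: α=-2, u≡4; β=1, v≡2 (mod 5); (4|5)=+1, (2|5)=-1; sign (−1)^0·+1^1·-1^-2 = +1.
(a,b)_47: α=1, u≡21; β=0, v≡32 (mod 47); (21|47)=+1, (32|47)=+1; sign (−1)^0·+1^0·+1^1 = +1.
(a,b)_∞: sgn(-1081)=−, sgn(-15)=−, so -1.
(a,b)_23: α=1, u≡15; β=0, v≡8 (mod 23); (15|23)=-1, (8|23)=+1; sign (−1)^0·-1^0·+1^1 = +1.
(a,b)_2: α=4, β=0; u≡7, v≡1 (mod 8); ε(u)ε(v)=1·0, αω(v)=4·0, βω(u)=0·0; sum ≡ 0  ⇒  +1.
Ram(-1081, -15) = {3, ∞}; no ℚ_3-point on the conic.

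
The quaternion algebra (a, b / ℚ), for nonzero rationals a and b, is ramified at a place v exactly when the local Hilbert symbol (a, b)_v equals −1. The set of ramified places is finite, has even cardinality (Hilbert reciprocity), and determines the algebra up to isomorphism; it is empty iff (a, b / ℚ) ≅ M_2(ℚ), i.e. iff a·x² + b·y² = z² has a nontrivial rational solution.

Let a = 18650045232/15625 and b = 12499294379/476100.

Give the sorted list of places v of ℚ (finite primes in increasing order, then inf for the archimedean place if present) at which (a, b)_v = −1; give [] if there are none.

Mod squares: a ≡ 293683, b ≡ 5291. Check v ∈ {∞, 2, 3, 5, 7, 11, 13, 19, 23, 29, 37, 41, 53}.
v=13: a=13^1·(≡10), b=13^1·(≡10) mod 13; (10|13)=+1, (10|13)=+1; (−1)^{1·1·6}·(+1)^1·(+1)^1 = +1.
v=∞: 293683 > 0 and 5291 > 0  ⇒  (a,b)_∞ = +1.
v=29: a=29^1·(≡6), b=29^2·(≡5) mod 29; (6|29)=+1, (5|29)=+1; (−1)^{1·2·14}·(+1)^2·(+1)^1 = +1.
v=2: v_2(a)=4, v_2(b)=-2; units ≡ 3, 3 (mod 8); ε·ε+αω+βω = 1·1+4·1+-2·1 ≡ 1  ⇒  (a,b)_2 = -1.
v=41: a=41^1·(≡15), b=41^0·(≡18) mod 41; (15|41)=-1, (18|41)=+1; (−1)^{1·0·20}·(-1)^0·(+1)^1 = +1.
v=3: a=3^4·(≡1), b=3^-2·(≡2) mod 3; (1|3)=+1, (2|3)=-1; (−1)^{4·-2·1}·(+1)^-2·(-1)^4 = +1.
v=11: a=11^0·(≡1), b=11^1·(≡8) mod 11; (1|11)=+1, (8|11)=-1; (−1)^{0·1·5}·(+1)^1·(-1)^0 = +1.
v=53: a=53^0·(≡43), b=53^2·(≡10) mod 53; (43|53)=+1, (10|53)=+1; (−1)^{0·2·26}·(+1)^2·(+1)^0 = +1.
v=19: a=19^1·(≡14), b=19^0·(≡1) mod 19; (14|19)=-1, (1|19)=+1; (−1)^{1·0·9}·(-1)^0·(+1)^1 = +1.
v=37: a=37^0·(≡22), b=37^1·(≡14) mod 37; (22|37)=-1, (14|37)=-1; (−1)^{0·1·18}·(-1)^1·(-1)^0 = -1.
v=5: a=5^-6·(≡2), b=5^-2·(≡1) mod 5; (2|5)=-1, (1|5)=+1; (−1)^{-6·-2·2}·(-1)^-2·(+1)^-6 = +1.
v=7: a=7^2·(≡5), b=7^0·(≡6) mod 7; (5|7)=-1, (6|7)=-1; (−1)^{2·0·3}·(-1)^0·(-1)^2 = +1.
v=23: a=23^0·(≡11), b=23^-2·(≡13) mod 23; (11|23)=-1, (13|23)=+1; (−1)^{0·-2·11}·(-1)^-2·(+1)^0 = +1.
(293683, 5291 / ℚ) ramifies at {2, 37}: a division algebra.

[2, 37]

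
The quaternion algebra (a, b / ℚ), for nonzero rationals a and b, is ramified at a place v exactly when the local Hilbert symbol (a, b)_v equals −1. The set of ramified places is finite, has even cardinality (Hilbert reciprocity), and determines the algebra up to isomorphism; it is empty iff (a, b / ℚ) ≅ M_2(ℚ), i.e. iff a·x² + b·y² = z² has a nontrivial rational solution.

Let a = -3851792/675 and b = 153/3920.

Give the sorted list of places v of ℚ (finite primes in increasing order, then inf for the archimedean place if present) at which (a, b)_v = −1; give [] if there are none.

[]

Mod squares: a ≡ -51, b ≡ 85. Check v ∈ {∞, 2, 3, 5, 7, 17}.
v=5: a=5^-2·(≡4), b=5^-1·(≡2) mod 5; (4|5)=+1, (2|5)=-1; (−1)^{-2·-1·2}·(+1)^-1·(-1)^-2 = +1.
v=2: v_2(a)=4, v_2(b)=-4; units ≡ 5, 5 (mod 8); ε·ε+αω+βω = 0·0+4·1+-4·1 ≡ 0  ⇒  (a,b)_2 = +1.
v=∞: -51 < 0 and 85 > 0  ⇒  (a,b)_∞ = +1.
v=17: a=17^3·(≡14), b=17^1·(≡6) mod 17; (14|17)=-1, (6|17)=-1; (−1)^{3·1·8}·(-1)^1·(-1)^3 = +1.
v=7: a=7^2·(≡3), b=7^-2·(≡2) mod 7; (3|7)=-1, (2|7)=+1; (−1)^{2·-2·3}·(-1)^-2·(+1)^2 = +1.
v=3: a=3^-3·(≡1), b=3^2·(≡1) mod 3; (1|3)=+1, (1|3)=+1; (−1)^{-3·2·1}·(+1)^2·(+1)^-3 = +1.
Ram(a, b) = ∅: the form -51·x² + 85·y² − z² is isotropic over every ℚ_v, so by Hasse–Minkowski it is isotropic over ℚ.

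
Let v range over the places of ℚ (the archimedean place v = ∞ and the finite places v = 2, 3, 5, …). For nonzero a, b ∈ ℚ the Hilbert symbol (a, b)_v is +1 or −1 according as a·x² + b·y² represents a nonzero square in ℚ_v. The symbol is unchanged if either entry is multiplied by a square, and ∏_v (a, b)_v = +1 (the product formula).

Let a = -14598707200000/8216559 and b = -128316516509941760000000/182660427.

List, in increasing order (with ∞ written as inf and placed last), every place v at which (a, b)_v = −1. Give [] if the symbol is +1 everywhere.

(a, b) ≡ (-2145, -195) mod (ℚ^×)²; places V = {2, 3, 5, 7, 11, 13, 17, 23, ∞}.
(a,b)_17: α=-2, u≡5; β=-4, v≡15 (mod 17); (5|17)=-1, (15|17)=+1; sign (−1)^0·-1^-4·+1^-2 = +1.
(a,b)_5: α=5, u≡4; β=7, v≡1 (mod 5); (4|5)=+1, (1|5)=+1; sign (−1)^0·+1^7·+1^5 = +1.
(a,b)_11: α=1, u≡3; β=2, v≡3 (mod 11); (3|11)=+1, (3|11)=+1; sign (−1)^0·+1^2·+1^1 = +1.
(a,b)_∞: sgn(-2145)=−, sgn(-195)=−, so -1.
(a,b)_3: α=-7, u≡2; β=-7, v≡1 (mod 3); (2|3)=-1, (1|3)=+1; sign (−1)^1·-1^-7·+1^-7 = +1.
(a,b)_2: α=14, β=24; u≡7, v≡5 (mod 8); ε(u)ε(v)=1·0, αω(v)=14·1, βω(u)=24·0; sum ≡ 0  ⇒  +1.
(a,b)_13: α=-1, u≡10; β=1, v≡2 (mod 13); (10|13)=+1, (2|13)=-1; sign (−1)^0·+1^1·-1^-1 = -1.
(a,b)_23: α=2, u≡15; β=2, v≡8 (mod 23); (15|23)=-1, (8|23)=+1; sign (−1)^0·-1^2·+1^2 = +1.
(a,b)_7: α=2, u≡4; β=6, v≡1 (mod 7); (4|7)=+1, (1|7)=+1; sign (−1)^0·+1^6·+1^2 = +1.
Ram(-2145, -195) = {13, ∞}; no ℚ_13-point on the conic.

[13, inf]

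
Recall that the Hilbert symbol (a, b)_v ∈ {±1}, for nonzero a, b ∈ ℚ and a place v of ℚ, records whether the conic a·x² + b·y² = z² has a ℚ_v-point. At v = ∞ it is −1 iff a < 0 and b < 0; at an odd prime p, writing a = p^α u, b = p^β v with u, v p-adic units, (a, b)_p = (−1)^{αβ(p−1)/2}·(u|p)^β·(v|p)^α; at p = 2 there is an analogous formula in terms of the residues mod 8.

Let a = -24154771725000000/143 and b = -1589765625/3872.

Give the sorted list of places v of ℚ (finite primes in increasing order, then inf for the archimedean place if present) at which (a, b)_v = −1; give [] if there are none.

(a, b) ≡ (-3003, -22610) mod (ℚ^×)²; places V = {2, 3, 5, 7, 11, 13, 17, 19, ∞}.
(a,b)_3: α=3, u≡1; β=2, v≡1 (mod 3); (1|3)=+1, (1|3)=+1; sign (−1)^0·+1^2·+1^3 = +1.
(a,b)_∞: sgn(-3003)=−, sgn(-22610)=−, so -1.
(a,b)_13: α=-1, u≡3; β=0, v≡3 (mod 13); (3|13)=+1, (3|13)=+1; sign (−1)^0·+1^0·+1^-1 = +1.
(a,b)_19: α=2, u≡13; β=1, v≡9 (mod 19); (13|19)=-1, (9|19)=+1; sign (−1)^0·-1^1·+1^2 = -1.
(a,b)_17: α=2, u≡14; β=1, v≡9 (mod 17); (14|17)=-1, (9|17)=+1; sign (−1)^0·-1^1·+1^2 = -1.
(a,b)_2: α=6, β=-5; u≡5, v≡7 (mod 8); ε(u)ε(v)=0·1, αω(v)=6·0, βω(u)=-5·1; sum ≡ 1  ⇒  -1.
(a,b)_11: α=-1, u≡2; β=-2, v≡8 (mod 11); (2|11)=-1, (8|11)=-1; sign (−1)^0·-1^-2·-1^-1 = -1.
(a,b)_5: α=8, u≡3; β=7, v≡3 (mod 5); (3|5)=-1, (3|5)=-1; sign (−1)^0·-1^7·-1^8 = -1.
(a,b)_7: α=3, u≡6; β=1, v≡4 (mod 7); (6|7)=-1, (4|7)=+1; sign (−1)^1·-1^1·+1^3 = +1.
(-3003, -22610 / ℚ) ramifies at {2, 5, 11, 17, 19, ∞}: a division algebra.

[2, 5, 11, 17, 19, inf]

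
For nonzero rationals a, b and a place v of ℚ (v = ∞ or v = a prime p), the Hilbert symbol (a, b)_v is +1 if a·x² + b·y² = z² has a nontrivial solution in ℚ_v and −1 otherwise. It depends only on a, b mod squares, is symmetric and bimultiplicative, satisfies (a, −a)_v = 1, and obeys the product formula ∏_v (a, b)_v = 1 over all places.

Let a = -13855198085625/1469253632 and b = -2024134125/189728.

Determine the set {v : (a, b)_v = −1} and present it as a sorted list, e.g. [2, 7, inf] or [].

(a, b) ≡ (-114, -570) mod (ℚ^×)²; places V = {2, 3, 5, 7, 11, 13, 19, 37, 41, ∞}.
(a,b)_13: α=2, u≡12; β=2, v≡8 (mod 13); (12|13)=+1, (8|13)=-1; sign (−1)^0·+1^2·-1^2 = +1.
(a,b)_2: α=-11, β=-5; u≡7, v≡3 (mod 8); ε(u)ε(v)=1·1, αω(v)=-11·1, βω(u)=-5·0; sum ≡ 0  ⇒  +1.
(a,b)_7: α=-2, u≡3; β=-2, v≡1 (mod 7); (3|7)=-1, (1|7)=+1; sign (−1)^0·-1^-2·+1^-2 = +1.
(a,b)_3: α=1, u≡1; β=1, v≡2 (mod 3); (1|3)=+1, (2|3)=-1; sign (−1)^1·+1^1·-1^1 = +1.
(a,b)_37: α=2, u≡4; β=0, v≡31 (mod 37); (4|37)=+1, (31|37)=-1; sign (−1)^0·+1^0·-1^2 = +1.
(a,b)_∞: sgn(-114)=−, sgn(-570)=−, so -1.
(a,b)_5: α=4, u≡4; β=3, v≡4 (mod 5); (4|5)=+1, (4|5)=+1; sign (−1)^0·+1^3·+1^4 = +1.
(a,b)_41: α=2, u≡36; β=2, v≡8 (mod 41); (36|41)=+1, (8|41)=+1; sign (−1)^0·+1^2·+1^2 = +1.
(a,b)_11: α=-4, u≡6; β=-2, v≡7 (mod 11); (6|11)=-1, (7|11)=-1; sign (−1)^0·-1^-2·-1^-4 = +1.
(a,b)_19: α=1, u≡12; β=1, v≡15 (mod 19); (12|19)=-1, (15|19)=-1; sign (−1)^1·-1^1·-1^1 = -1.
(-114, -570 / ℚ) ramifies at {19, ∞}: a division algebra.

[19, inf]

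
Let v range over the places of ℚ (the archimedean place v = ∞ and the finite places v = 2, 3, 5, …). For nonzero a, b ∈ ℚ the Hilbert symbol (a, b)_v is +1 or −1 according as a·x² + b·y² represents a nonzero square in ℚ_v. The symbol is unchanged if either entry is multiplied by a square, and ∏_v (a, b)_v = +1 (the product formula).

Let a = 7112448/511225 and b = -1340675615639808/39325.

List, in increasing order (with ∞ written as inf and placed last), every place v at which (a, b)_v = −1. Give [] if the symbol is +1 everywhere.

Mod squares: a ≡ 7, b ≡ -134589. Check v ∈ {∞, 2, 3, 5, 7, 11, 13, 17, 29}.
v=11: a=11^-2·(≡2), b=11^-2·(≡6) mod 11; (2|11)=-1, (6|11)=-1; (−1)^{-2·-2·5}·(-1)^-2·(-1)^-2 = +1.
v=29: a=29^0·(≡13), b=29^1·(≡7) mod 29; (13|29)=+1, (7|29)=+1; (−1)^{0·1·14}·(+1)^1·(+1)^0 = +1.
v=13: a=13^-2·(≡2), b=13^-1·(≡8) mod 13; (2|13)=-1, (8|13)=-1; (−1)^{-2·-1·6}·(-1)^-1·(-1)^-2 = -1.
v=∞: 7 > 0 and -134589 < 0  ⇒  (a,b)_∞ = +1.
v=17: a=17^0·(≡5), b=17^3·(≡11) mod 17; (5|17)=-1, (11|17)=-1; (−1)^{0·3·8}·(-1)^3·(-1)^0 = -1.
v=7: a=7^3·(≡2), b=7^5·(≡2) mod 7; (2|7)=+1, (2|7)=+1; (−1)^{3·5·3}·(+1)^5·(+1)^3 = -1.
v=2: v_2(a)=8, v_2(b)=8; units ≡ 7, 3 (mod 8); ε·ε+αω+βω = 1·1+8·1+8·0 ≡ 1  ⇒  (a,b)_2 = -1.
v=5: a=5^-2·(≡2), b=5^-2·(≡4) mod 5; (2|5)=-1, (4|5)=+1; (−1)^{-2·-2·2}·(-1)^-2·(+1)^-2 = +1.
v=3: a=3^4·(≡1), b=3^7·(≡2) mod 3; (1|3)=+1, (2|3)=-1; (−1)^{4·7·1}·(+1)^7·(-1)^4 = +1.
(7, -134589 / ℚ) ramifies at {2, 7, 13, 17}: a division algebra.

[2, 7, 13, 17]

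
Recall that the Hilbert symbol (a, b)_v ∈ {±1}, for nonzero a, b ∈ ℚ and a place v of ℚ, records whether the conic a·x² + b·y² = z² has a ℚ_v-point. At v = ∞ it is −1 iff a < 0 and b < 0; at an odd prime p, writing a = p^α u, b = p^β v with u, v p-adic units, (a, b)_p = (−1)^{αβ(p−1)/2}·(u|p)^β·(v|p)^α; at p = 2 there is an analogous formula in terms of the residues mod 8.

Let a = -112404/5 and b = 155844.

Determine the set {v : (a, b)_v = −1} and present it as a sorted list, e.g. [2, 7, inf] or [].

Mod squares: a ≡ -140505, b ≡ 481. Check v ∈ {∞, 2, 3, 5, 13, 17, 19, 29, 37}.
v=∞: -140505 < 0 and 481 > 0  ⇒  (a,b)_∞ = +1.
v=5: a=5^-1·(≡1), b=5^0·(≡4) mod 5; (1|5)=+1, (4|5)=+1; (−1)^{-1·0·2}·(+1)^0·(+1)^-1 = +1.
v=17: a=17^1·(≡7), b=17^0·(≡5) mod 17; (7|17)=-1, (5|17)=-1; (−1)^{1·0·8}·(-1)^0·(-1)^1 = -1.
v=2: v_2(a)=2, v_2(b)=2; units ≡ 7, 1 (mod 8); ε·ε+αω+βω = 1·0+2·0+2·0 ≡ 0  ⇒  (a,b)_2 = +1.
v=37: a=37^0·(≡30), b=37^1·(≡31) mod 37; (30|37)=+1, (31|37)=-1; (−1)^{0·1·18}·(+1)^1·(-1)^0 = +1.
v=29: a=29^1·(≡2), b=29^0·(≡27) mod 29; (2|29)=-1, (27|29)=-1; (−1)^{1·0·14}·(-1)^0·(-1)^1 = -1.
v=3: a=3^1·(≡1), b=3^4·(≡1) mod 3; (1|3)=+1, (1|3)=+1; (−1)^{1·4·1}·(+1)^4·(+1)^1 = +1.
v=13: a=13^0·(≡4), b=13^1·(≡2) mod 13; (4|13)=+1, (2|13)=-1; (−1)^{0·1·6}·(+1)^1·(-1)^0 = +1.
v=19: a=19^1·(≡10), b=19^0·(≡6) mod 19; (10|19)=-1, (6|19)=+1; (−1)^{1·0·9}·(-1)^0·(+1)^1 = +1.
(-140505, 481 / ℚ) ramifies at {17, 29}: a division algebra.

[17, 29]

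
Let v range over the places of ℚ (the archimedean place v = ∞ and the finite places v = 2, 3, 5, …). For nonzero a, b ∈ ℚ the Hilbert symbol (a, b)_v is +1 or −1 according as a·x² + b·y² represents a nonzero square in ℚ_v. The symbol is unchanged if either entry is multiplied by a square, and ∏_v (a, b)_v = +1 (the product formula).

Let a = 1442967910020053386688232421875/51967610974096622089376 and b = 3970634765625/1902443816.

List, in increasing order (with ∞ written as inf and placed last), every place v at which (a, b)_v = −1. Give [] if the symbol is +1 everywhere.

[2, 11]

(a, b) ≡ (286, 858) mod (ℚ^×)²; places V = {2, 3, 5, 7, 11, 13, 37, 47, ∞}.
(a,b)_13: α=-7, u≡10; β=-3, v≡9 (mod 13); (10|13)=+1, (9|13)=+1; sign (−1)^0·+1^-3·+1^-7 = +1.
(a,b)_5: α=26, u≡4; β=10, v≡3 (mod 5); (4|5)=+1, (3|5)=-1; sign (−1)^0·+1^10·-1^26 = +1.
(a,b)_7: α=-4, u≡3; β=-2, v≡1 (mod 7); (3|7)=-1, (1|7)=+1; sign (−1)^0·-1^-2·+1^-4 = +1.
(a,b)_47: α=-6, u≡36; β=-2, v≡12 (mod 47); (36|47)=+1, (12|47)=+1; sign (−1)^0·+1^-2·+1^-6 = +1.
(a,b)_2: α=-5, β=-3; u≡7, v≡5 (mod 8); ε(u)ε(v)=1·0, αω(v)=-5·1, βω(u)=-3·0; sum ≡ 1  ⇒  -1.
(a,b)_3: α=12, u≡1; β=3, v≡1 (mod 3); (1|3)=+1, (1|3)=+1; sign (−1)^0·+1^3·+1^12 = +1.
(a,b)_11: α=3, u≡9; β=1, v≡4 (mod 11); (9|11)=+1, (4|11)=+1; sign (−1)^1·+1^1·+1^3 = -1.
(a,b)_37: α=2, u≡28; β=2, v≡25 (mod 37); (28|37)=+1, (25|37)=+1; sign (−1)^0·+1^2·+1^2 = +1.
(a,b)_∞: sgn(286)=+, sgn(858)=+, so +1.
|Ram(286, 858)| = 2, even; anisotropic at {2, 11}.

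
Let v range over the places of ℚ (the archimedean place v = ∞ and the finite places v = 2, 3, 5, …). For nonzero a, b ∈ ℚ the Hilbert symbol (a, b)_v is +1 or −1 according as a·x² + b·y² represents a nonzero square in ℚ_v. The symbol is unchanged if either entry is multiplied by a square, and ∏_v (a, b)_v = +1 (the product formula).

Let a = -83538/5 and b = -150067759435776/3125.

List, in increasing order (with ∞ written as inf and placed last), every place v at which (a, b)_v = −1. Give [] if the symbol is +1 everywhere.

[2, 3, 5, 7, 17, inf]

(a, b) ≡ (-46410, -105) mod (ℚ^×)²; places V = {2, 3, 5, 7, 13, 17, ∞}.
(a,b)_7: α=1, u≡3; β=3, v≡5 (mod 7); (3|7)=-1, (5|7)=-1; sign (−1)^1·-1^3·-1^1 = -1.
(a,b)_17: α=1, u≡10; β=2, v≡11 (mod 17); (10|17)=-1, (11|17)=-1; sign (−1)^0·-1^2·-1^1 = -1.
(a,b)_3: α=3, u≡1; β=7, v≡1 (mod 3); (1|3)=+1, (1|3)=+1; sign (−1)^1·+1^7·+1^3 = -1.
(a,b)_∞: sgn(-46410)=−, sgn(-105)=−, so -1.
(a,b)_5: α=-1, u≡2; β=-5, v≡4 (mod 5); (2|5)=-1, (4|5)=+1; sign (−1)^0·-1^-5·+1^-1 = -1.
(a,b)_2: α=1, β=12; u≡3, v≡7 (mod 8); ε(u)ε(v)=1·1, αω(v)=1·0, βω(u)=12·1; sum ≡ 1  ⇒  -1.
(a,b)_13: α=1, u≡7; β=2, v≡4 (mod 13); (7|13)=-1, (4|13)=+1; sign (−1)^0·-1^2·+1^1 = +1.
|Ram(-46410, -105)| = 6, even; anisotropic at {2, 3, 5, 7, 17, ∞}.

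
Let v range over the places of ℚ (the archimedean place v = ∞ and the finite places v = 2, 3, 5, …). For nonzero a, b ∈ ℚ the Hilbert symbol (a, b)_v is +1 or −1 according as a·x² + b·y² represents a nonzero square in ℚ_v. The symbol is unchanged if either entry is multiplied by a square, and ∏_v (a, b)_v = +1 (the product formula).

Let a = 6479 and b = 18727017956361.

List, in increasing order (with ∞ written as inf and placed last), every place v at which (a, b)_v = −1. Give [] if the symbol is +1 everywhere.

[3, 13]

Mod squares: a ≡ 6479, b ≡ 49569. Check v ∈ {∞, 2, 3, 11, 13, 19, 31, 41}.
v=2: v_2(a)=0, v_2(b)=0; units ≡ 7, 1 (mod 8); ε·ε+αω+βω = 1·0+0·0+0·0 ≡ 0  ⇒  (a,b)_2 = +1.
v=19: a=19^1·(≡18), b=19^2·(≡1) mod 19; (18|19)=-1, (1|19)=+1; (−1)^{1·2·9}·(-1)^2·(+1)^1 = +1.
v=11: a=11^1·(≡6), b=11^2·(≡4) mod 11; (6|11)=-1, (4|11)=+1; (−1)^{1·2·5}·(-1)^2·(+1)^1 = +1.
v=13: a=13^0·(≡5), b=13^1·(≡3) mod 13; (5|13)=-1, (3|13)=+1; (−1)^{0·1·6}·(-1)^1·(+1)^0 = -1.
v=41: a=41^0·(≡1), b=41^1·(≡16) mod 41; (1|41)=+1, (16|41)=+1; (−1)^{0·1·20}·(+1)^1·(+1)^0 = +1.
v=31: a=31^1·(≡23), b=31^3·(≡14) mod 31; (23|31)=-1, (14|31)=+1; (−1)^{1·3·15}·(-1)^3·(+1)^1 = +1.
v=∞: 6479 > 0 and 49569 > 0  ⇒  (a,b)_∞ = +1.
v=3: a=3^0·(≡2), b=3^3·(≡2) mod 3; (2|3)=-1, (2|3)=-1; (−1)^{0·3·1}·(-1)^3·(-1)^0 = -1.
|Ram(6479, 49569)| = 2, even; anisotropic at {3, 13}.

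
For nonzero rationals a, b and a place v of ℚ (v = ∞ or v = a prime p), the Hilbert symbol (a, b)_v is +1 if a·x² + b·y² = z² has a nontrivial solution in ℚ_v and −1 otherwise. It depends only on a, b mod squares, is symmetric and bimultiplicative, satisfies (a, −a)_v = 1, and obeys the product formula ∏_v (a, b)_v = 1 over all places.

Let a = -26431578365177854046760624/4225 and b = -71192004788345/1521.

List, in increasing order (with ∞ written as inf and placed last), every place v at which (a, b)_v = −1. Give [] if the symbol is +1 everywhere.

[31, inf]

Mod squares: a ≡ -1219, b ≡ -188945. Check v ∈ {∞, 2, 3, 5, 7, 13, 23, 31, 47, 53, 59}.
v=3: a=3^4·(≡2), b=3^-2·(≡1) mod 3; (2|3)=-1, (1|3)=+1; (−1)^{4·-2·1}·(-1)^-2·(+1)^4 = +1.
v=53: a=53^3·(≡22), b=53^1·(≡22) mod 53; (22|53)=-1, (22|53)=-1; (−1)^{3·1·26}·(-1)^1·(-1)^3 = +1.
v=59: a=59^0·(≡17), b=59^2·(≡50) mod 59; (17|59)=+1, (50|59)=-1; (−1)^{0·2·29}·(+1)^2·(-1)^0 = +1.
v=31: a=31^2·(≡15), b=31^1·(≡26) mod 31; (15|31)=-1, (26|31)=-1; (−1)^{2·1·15}·(-1)^1·(-1)^2 = -1.
v=47: a=47^4·(≡1), b=47^2·(≡1) mod 47; (1|47)=+1, (1|47)=+1; (−1)^{4·2·23}·(+1)^2·(+1)^4 = +1.
v=13: a=13^-2·(≡3), b=13^-2·(≡3) mod 13; (3|13)=+1, (3|13)=+1; (−1)^{-2·-2·6}·(+1)^-2·(+1)^-2 = +1.
v=23: a=23^3·(≡1), b=23^1·(≡14) mod 23; (1|23)=+1, (14|23)=-1; (−1)^{3·1·11}·(+1)^1·(-1)^3 = +1.
v=2: v_2(a)=4, v_2(b)=0; units ≡ 5, 7 (mod 8); ε·ε+αω+βω = 0·1+4·0+0·1 ≡ 0  ⇒  (a,b)_2 = +1.
v=7: a=7^4·(≡6), b=7^2·(≡3) mod 7; (6|7)=-1, (3|7)=-1; (−1)^{4·2·3}·(-1)^2·(-1)^4 = +1.
v=∞: -1219 < 0 and -188945 < 0  ⇒  (a,b)_∞ = -1.
v=5: a=5^-2·(≡4), b=5^1·(≡1) mod 5; (4|5)=+1, (1|5)=+1; (−1)^{-2·1·2}·(+1)^1·(+1)^-2 = +1.
|Ram(-1219, -188945)| = 2, even; anisotropic at {31, ∞}.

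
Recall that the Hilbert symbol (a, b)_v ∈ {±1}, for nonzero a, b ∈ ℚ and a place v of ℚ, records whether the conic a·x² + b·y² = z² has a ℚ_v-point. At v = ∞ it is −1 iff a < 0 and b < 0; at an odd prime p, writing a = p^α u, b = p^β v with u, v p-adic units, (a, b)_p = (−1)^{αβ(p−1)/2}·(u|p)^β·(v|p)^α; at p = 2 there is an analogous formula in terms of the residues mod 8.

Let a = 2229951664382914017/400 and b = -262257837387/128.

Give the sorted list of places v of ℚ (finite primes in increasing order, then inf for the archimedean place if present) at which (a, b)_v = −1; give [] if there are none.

(a, b) ≡ (17, -1292646) mod (ℚ^×)²; places V = {2, 3, 5, 7, 13, 17, 19, 23, 29, ∞}.
(a,b)_∞: sgn(17)=+, sgn(-1292646)=−, so +1.
(a,b)_19: α=0, u≡5; β=1, v≡7 (mod 19); (5|19)=+1, (7|19)=+1; sign (−1)^0·+1^1·+1^0 = +1.
(a,b)_2: α=-4, β=-7; u≡1, v≡5 (mod 8); ε(u)ε(v)=0·0, αω(v)=-4·1, βω(u)=-7·0; sum ≡ 0  ⇒  +1.
(a,b)_29: α=2, u≡14; β=1, v≡6 (mod 29); (14|29)=-1, (6|29)=+1; sign (−1)^0·-1^1·+1^2 = -1.
(a,b)_7: α=2, u≡3; β=4, v≡4 (mod 7); (3|7)=-1, (4|7)=+1; sign (−1)^0·-1^4·+1^2 = +1.
(a,b)_17: α=3, u≡9; β=1, v≡5 (mod 17); (9|17)=+1, (5|17)=-1; sign (−1)^0·+1^1·-1^3 = -1.
(a,b)_13: α=4, u≡10; β=2, v≡9 (mod 13); (10|13)=+1, (9|13)=+1; sign (−1)^0·+1^2·+1^4 = +1.
(a,b)_23: α=2, u≡15; β=1, v≡10 (mod 23); (15|23)=-1, (10|23)=-1; sign (−1)^0·-1^1·-1^2 = -1.
(a,b)_5: α=-2, u≡2; β=0, v≡1 (mod 5); (2|5)=-1, (1|5)=+1; sign (−1)^0·-1^0·+1^-2 = +1.
(a,b)_3: α=6, u≡2; β=1, v≡2 (mod 3); (2|3)=-1, (2|3)=-1; sign (−1)^0·-1^1·-1^6 = -1.
|Ram(17, -1292646)| = 4, even; anisotropic at {3, 17, 23, 29}.

[3, 17, 23, 29]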